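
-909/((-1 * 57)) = 15.95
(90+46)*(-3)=-408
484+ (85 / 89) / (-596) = 25673211 / 53044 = 484.00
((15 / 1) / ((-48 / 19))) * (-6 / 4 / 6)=95 / 64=1.48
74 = 74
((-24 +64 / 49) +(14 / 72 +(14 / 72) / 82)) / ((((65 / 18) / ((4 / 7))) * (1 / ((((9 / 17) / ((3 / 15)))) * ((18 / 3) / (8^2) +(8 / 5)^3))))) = -98165490561 / 2486338400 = -39.48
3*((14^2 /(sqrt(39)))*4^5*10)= 2007040*sqrt(39) /13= 964150.83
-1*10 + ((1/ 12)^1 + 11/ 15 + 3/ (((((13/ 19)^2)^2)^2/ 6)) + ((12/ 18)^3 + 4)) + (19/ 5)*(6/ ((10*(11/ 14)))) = 372.78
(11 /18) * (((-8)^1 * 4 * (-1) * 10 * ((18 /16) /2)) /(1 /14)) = 1540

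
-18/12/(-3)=1/2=0.50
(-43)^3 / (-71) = 79507 / 71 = 1119.82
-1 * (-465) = 465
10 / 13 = 0.77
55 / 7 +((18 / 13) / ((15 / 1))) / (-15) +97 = 238536 / 2275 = 104.85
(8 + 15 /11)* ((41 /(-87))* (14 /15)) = -59122 /14355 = -4.12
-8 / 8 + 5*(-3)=-16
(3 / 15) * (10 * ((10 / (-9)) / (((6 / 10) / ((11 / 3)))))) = -1100 / 81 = -13.58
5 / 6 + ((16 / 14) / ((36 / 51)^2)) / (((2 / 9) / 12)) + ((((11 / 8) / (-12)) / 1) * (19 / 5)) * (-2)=210943 / 1680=125.56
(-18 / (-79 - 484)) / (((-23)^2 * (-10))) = -9 / 1489135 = -0.00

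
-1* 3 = -3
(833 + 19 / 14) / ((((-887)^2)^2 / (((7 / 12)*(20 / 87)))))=58405 / 323120849786442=0.00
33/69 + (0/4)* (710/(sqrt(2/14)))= 11/23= 0.48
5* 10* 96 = 4800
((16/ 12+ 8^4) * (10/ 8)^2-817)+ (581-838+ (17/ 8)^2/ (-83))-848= 71393741/ 15936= 4480.03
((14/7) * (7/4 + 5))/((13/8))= 108/13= 8.31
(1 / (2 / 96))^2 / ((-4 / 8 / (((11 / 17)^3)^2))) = -8163353088 / 24137569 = -338.20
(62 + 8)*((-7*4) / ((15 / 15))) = -1960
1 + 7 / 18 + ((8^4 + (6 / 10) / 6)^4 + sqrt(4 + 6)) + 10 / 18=sqrt(10) + 25335221895720151969 / 90000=281502465508004.85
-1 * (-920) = 920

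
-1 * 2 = -2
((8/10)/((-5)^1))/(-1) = 4/25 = 0.16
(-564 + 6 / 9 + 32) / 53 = -10.03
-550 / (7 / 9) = -707.14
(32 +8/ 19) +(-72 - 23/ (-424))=-318411/ 8056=-39.52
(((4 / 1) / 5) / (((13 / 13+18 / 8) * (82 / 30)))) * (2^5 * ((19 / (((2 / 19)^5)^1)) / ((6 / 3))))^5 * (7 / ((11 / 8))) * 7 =135514371323550786446759597410688776519788 / 5863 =23113486495574072394125810000000000000.00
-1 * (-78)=78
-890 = -890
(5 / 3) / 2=5 / 6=0.83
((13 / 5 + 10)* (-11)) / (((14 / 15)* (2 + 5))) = -297 / 14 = -21.21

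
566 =566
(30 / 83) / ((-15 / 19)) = -38 / 83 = -0.46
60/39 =20/13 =1.54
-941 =-941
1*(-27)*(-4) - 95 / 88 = 9409 / 88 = 106.92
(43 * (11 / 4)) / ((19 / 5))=2365 / 76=31.12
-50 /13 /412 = -25 /2678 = -0.01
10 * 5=50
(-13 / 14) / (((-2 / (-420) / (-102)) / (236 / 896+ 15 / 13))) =3157155 / 112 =28188.88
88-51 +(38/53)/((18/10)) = 17839/477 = 37.40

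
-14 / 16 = -7 / 8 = -0.88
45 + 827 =872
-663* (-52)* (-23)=-792948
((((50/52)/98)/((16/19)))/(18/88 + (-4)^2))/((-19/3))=-825/7266896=-0.00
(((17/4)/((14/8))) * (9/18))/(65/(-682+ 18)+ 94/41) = 231404/418257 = 0.55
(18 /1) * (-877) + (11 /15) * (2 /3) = -710348 /45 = -15785.51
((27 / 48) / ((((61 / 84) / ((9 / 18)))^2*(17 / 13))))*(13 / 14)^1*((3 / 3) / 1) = 0.19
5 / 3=1.67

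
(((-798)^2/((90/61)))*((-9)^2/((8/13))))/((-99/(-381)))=218635798.79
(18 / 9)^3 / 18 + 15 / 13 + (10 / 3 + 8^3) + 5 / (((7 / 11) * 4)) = 1699903 / 3276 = 518.90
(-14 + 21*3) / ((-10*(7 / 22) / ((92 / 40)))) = -1771 / 50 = -35.42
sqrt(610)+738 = 762.70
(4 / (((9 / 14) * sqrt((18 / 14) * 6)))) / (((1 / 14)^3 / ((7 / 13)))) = 537824 * sqrt(42) / 1053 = 3310.06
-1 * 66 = -66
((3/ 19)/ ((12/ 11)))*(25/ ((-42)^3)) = -275/ 5630688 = -0.00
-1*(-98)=98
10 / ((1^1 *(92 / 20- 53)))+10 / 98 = -620 / 5929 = -0.10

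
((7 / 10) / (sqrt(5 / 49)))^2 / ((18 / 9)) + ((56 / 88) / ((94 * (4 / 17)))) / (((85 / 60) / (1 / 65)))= 2.40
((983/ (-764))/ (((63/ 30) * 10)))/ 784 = -983/ 12578496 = -0.00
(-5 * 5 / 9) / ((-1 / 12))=100 / 3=33.33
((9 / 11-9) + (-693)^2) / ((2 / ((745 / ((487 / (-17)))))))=-66904749585 / 10714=-6244609.82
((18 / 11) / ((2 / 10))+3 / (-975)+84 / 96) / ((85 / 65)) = 258937 / 37400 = 6.92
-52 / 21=-2.48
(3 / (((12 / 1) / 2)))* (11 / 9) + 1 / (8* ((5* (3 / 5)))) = 47 / 72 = 0.65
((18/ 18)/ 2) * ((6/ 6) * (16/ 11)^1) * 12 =96/ 11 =8.73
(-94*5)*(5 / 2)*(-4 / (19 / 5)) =1236.84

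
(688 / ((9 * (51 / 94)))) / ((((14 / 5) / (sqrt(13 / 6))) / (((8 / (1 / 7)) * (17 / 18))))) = 323360 * sqrt(78) / 729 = 3917.47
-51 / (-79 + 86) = -51 / 7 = -7.29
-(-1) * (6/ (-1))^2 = 36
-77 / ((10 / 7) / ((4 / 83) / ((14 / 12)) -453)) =20264013 / 830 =24414.47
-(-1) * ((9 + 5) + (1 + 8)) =23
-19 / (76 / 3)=-3 / 4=-0.75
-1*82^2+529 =-6195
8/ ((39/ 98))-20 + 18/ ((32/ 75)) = 26389/ 624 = 42.29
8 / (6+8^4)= 4 / 2051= 0.00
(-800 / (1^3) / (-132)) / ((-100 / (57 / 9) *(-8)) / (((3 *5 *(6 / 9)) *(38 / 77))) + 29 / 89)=6425800 / 27483357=0.23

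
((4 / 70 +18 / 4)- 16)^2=641601 / 4900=130.94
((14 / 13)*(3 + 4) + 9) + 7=306 / 13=23.54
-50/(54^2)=-25/1458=-0.02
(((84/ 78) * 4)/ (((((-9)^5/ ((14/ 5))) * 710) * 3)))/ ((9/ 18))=-784/ 4087667025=-0.00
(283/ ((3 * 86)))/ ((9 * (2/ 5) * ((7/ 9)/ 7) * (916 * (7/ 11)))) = 15565/ 3308592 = 0.00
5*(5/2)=25/2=12.50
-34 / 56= -0.61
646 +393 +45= 1084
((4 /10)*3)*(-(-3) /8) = 9 /20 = 0.45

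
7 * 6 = 42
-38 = -38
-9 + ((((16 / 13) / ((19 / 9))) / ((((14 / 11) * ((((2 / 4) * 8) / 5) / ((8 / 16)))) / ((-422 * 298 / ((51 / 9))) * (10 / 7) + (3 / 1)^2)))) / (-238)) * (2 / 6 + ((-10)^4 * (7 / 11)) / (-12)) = -989865765657 / 48968738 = -20214.24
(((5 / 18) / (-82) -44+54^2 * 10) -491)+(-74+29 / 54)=126426191 / 4428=28551.53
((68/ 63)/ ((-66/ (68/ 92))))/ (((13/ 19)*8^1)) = -5491/ 2486484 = -0.00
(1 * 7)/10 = 7/10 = 0.70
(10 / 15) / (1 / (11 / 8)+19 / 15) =110 / 329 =0.33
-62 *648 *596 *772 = -18485459712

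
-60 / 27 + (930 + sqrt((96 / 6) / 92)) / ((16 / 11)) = 11* sqrt(23) / 184 + 45875 / 72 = 637.44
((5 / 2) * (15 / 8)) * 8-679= -1283 / 2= -641.50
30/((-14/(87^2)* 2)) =-8109.64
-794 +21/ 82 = -65087/ 82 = -793.74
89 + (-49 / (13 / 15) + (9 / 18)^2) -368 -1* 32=-19099 / 52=-367.29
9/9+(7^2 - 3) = 47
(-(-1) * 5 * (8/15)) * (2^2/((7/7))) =32/3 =10.67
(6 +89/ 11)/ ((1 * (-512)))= -155/ 5632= -0.03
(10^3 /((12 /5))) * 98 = 122500 /3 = 40833.33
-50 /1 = -50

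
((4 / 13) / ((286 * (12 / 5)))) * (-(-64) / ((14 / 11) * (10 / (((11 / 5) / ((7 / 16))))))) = 0.01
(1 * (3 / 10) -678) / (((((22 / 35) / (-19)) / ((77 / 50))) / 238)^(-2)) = -67770 / 12274202521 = -0.00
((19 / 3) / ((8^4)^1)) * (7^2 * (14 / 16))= 6517 / 98304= 0.07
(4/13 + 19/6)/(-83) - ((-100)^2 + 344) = -66967327/6474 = -10344.04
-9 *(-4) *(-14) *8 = -4032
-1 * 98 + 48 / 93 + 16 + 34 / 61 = -153032 / 1891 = -80.93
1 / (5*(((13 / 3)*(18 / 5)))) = 0.01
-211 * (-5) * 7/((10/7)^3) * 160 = 2026444/5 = 405288.80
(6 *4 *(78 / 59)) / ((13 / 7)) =1008 / 59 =17.08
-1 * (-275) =275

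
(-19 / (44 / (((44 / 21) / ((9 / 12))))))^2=5776 / 3969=1.46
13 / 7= 1.86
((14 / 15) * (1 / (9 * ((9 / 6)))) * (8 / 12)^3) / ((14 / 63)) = 0.09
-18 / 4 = -9 / 2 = -4.50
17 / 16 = 1.06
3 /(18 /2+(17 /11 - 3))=33 /83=0.40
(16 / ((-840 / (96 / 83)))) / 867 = -64 / 2518635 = -0.00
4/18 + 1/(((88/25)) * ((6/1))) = 427/1584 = 0.27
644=644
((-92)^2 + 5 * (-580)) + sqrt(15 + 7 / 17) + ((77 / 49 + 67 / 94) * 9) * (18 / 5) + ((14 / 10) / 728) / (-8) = sqrt(4454) / 17 + 7716402807 / 1368640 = 5641.93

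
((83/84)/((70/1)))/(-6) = -83/35280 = -0.00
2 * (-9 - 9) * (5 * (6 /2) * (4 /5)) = -432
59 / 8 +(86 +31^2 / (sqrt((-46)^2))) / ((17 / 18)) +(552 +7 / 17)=2105037 / 3128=672.97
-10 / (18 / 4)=-20 / 9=-2.22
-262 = -262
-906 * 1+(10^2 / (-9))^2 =-63386 / 81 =-782.54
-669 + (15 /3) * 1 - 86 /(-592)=-196501 /296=-663.85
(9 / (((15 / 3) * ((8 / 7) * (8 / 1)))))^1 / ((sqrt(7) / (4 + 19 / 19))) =9 * sqrt(7) / 64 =0.37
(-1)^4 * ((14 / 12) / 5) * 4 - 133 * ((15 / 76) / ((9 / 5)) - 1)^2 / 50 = -160783 / 136800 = -1.18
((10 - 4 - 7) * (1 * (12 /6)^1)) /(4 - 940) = 1 /468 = 0.00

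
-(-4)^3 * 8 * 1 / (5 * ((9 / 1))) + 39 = 2267 / 45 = 50.38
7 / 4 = 1.75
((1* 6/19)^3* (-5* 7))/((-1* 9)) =840/6859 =0.12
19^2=361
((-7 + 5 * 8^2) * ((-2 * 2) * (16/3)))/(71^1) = -20032/213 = -94.05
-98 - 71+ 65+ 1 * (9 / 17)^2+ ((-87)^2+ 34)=7499.28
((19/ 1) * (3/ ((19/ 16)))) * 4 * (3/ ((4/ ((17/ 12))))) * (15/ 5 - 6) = -612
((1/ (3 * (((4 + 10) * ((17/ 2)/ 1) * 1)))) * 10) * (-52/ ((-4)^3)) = 65/ 2856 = 0.02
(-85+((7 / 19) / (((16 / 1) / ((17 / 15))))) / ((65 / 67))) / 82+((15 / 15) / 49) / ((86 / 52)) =-52435034089 / 51210213600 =-1.02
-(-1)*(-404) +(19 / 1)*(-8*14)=-2532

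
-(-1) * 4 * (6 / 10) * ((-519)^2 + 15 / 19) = 61414488 / 95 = 646468.29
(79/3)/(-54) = -79/162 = -0.49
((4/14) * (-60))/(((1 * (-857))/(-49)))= -840/857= -0.98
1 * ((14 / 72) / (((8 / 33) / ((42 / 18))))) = 539 / 288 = 1.87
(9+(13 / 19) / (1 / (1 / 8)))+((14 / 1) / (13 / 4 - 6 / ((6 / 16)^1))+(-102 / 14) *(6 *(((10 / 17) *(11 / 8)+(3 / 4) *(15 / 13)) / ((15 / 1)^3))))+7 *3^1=510835093 / 17635800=28.97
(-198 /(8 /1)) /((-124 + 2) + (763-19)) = -99 /2488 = -0.04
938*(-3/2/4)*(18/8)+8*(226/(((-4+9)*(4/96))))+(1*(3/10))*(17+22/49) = 30937413/3920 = 7892.20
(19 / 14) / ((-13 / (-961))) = 18259 / 182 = 100.32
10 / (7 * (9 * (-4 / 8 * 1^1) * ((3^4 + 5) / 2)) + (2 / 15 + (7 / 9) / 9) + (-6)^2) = -8100 / 1067807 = -0.01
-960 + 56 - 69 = -973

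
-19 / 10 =-1.90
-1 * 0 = 0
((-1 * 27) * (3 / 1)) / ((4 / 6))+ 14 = -215 / 2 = -107.50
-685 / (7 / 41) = -4012.14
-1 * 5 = -5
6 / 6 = 1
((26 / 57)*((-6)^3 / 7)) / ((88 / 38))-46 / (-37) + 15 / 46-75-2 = -10682027 / 131054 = -81.51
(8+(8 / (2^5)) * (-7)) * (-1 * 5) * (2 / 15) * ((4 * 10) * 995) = -497500 / 3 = -165833.33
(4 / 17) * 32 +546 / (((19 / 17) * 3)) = 55030 / 323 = 170.37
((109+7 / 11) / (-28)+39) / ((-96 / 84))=-5403 / 176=-30.70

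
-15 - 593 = -608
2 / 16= 1 / 8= 0.12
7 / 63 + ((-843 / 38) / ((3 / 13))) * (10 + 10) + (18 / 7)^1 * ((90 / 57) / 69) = -52927291 / 27531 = -1922.46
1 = 1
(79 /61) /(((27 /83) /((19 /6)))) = 124583 /9882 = 12.61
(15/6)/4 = 5/8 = 0.62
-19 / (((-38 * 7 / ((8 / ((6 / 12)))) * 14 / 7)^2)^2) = -256 / 16468459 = -0.00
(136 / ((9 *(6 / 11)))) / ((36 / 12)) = 748 / 81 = 9.23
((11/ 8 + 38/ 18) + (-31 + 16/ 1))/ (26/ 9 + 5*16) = -829/ 5968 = -0.14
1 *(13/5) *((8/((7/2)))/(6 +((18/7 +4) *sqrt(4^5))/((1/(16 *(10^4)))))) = 104/588800105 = 0.00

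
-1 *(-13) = 13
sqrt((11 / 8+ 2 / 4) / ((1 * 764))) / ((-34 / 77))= -77 * sqrt(5730) / 51952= -0.11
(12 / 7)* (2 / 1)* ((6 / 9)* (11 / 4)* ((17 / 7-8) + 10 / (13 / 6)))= -3828 / 637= -6.01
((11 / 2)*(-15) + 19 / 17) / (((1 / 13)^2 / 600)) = -140286900 / 17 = -8252170.59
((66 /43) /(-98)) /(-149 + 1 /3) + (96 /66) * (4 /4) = 15036641 /10336942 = 1.45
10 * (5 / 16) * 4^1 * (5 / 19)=125 / 38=3.29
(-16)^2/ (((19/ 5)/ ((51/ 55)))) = 13056/ 209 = 62.47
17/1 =17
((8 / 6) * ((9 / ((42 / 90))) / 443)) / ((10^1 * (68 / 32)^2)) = 1152 / 896189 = 0.00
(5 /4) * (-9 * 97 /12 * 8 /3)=-485 /2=-242.50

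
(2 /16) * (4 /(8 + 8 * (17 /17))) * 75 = 75 /32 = 2.34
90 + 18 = 108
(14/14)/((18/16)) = 8/9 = 0.89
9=9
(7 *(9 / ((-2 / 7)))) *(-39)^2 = -670761 / 2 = -335380.50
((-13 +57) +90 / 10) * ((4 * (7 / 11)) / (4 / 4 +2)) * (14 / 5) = 20776 / 165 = 125.92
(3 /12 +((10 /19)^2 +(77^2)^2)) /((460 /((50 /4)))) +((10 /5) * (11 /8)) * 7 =253810074473 /265696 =955264.94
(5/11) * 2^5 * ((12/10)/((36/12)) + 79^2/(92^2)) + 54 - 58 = 72990/5819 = 12.54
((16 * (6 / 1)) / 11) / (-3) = -32 / 11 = -2.91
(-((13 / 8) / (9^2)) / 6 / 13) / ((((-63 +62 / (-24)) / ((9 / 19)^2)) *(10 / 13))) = 13 / 11364280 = 0.00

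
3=3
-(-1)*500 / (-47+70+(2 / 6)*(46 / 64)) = 48000 / 2231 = 21.52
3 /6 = 1 /2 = 0.50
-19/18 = -1.06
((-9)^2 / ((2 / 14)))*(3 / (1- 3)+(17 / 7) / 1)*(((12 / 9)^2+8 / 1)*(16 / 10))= 41184 / 5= 8236.80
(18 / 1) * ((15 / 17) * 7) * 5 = 9450 / 17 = 555.88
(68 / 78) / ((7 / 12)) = 136 / 91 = 1.49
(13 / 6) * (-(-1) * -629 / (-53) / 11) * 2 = 8177 / 1749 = 4.68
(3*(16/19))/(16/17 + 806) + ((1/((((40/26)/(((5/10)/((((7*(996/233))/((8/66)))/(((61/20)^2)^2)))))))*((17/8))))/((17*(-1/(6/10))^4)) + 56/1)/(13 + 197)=6818851814025217481821/25273789451295000000000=0.27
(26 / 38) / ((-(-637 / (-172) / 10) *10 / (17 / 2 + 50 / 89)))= -1.67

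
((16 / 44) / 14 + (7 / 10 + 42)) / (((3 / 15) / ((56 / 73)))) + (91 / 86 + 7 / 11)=11434275 / 69058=165.57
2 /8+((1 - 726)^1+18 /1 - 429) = -4543 /4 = -1135.75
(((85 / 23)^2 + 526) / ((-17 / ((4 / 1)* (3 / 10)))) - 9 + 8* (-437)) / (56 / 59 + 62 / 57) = -535777014237 / 308010250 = -1739.48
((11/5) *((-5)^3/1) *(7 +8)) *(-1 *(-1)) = -4125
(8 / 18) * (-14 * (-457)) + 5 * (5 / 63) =59723 / 21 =2843.95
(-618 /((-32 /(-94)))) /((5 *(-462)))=4841 /6160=0.79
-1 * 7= -7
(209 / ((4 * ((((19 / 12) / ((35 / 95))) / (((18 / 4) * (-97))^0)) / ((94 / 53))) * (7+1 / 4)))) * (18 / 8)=195426 / 29203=6.69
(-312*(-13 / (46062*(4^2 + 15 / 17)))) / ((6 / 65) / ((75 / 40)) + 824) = 0.00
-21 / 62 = -0.34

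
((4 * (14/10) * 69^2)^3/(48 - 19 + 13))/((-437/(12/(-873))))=14193676.43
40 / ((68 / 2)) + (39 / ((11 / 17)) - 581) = -97156 / 187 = -519.55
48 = 48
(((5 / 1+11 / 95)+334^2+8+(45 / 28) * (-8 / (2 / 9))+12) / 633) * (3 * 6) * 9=4004800218 / 140315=28541.50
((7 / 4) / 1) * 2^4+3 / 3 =29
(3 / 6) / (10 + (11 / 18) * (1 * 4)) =9 / 224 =0.04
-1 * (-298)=298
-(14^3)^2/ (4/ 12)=-22588608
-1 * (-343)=343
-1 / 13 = -0.08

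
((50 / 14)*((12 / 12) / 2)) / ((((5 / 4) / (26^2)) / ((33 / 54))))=37180 / 63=590.16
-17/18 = -0.94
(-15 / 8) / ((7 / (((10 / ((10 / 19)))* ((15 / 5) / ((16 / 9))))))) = -7695 / 896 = -8.59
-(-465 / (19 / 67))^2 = -970634025 / 361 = -2688736.91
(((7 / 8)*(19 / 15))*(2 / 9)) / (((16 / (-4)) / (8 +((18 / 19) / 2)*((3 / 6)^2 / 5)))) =-21343 / 43200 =-0.49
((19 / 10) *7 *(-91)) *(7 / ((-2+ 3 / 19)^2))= -624169 / 250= -2496.68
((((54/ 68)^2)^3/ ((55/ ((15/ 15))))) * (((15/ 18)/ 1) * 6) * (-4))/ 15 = -129140163/ 21241060720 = -0.01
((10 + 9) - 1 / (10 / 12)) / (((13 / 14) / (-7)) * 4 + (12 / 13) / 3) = -56693 / 710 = -79.85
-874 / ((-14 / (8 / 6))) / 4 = 437 / 21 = 20.81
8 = 8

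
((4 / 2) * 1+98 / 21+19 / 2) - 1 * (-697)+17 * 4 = 4687 / 6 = 781.17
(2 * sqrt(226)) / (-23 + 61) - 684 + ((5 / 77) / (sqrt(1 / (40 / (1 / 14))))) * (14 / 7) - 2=-686 + sqrt(226) / 19 + 40 * sqrt(35) / 77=-682.14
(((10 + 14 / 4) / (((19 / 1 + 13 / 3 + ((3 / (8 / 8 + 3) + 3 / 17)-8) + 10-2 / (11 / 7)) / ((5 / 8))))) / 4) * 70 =2650725 / 448568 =5.91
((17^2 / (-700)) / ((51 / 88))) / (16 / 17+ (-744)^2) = -3179 / 2470158600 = -0.00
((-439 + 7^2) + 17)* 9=-3357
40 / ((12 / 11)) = 110 / 3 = 36.67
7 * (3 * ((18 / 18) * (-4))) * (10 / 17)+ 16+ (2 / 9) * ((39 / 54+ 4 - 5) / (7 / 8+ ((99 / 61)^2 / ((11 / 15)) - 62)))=-78793024912 / 2358317673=-33.41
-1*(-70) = 70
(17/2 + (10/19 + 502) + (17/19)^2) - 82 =310335/722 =429.83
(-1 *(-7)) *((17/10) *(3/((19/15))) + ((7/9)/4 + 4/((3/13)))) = 103201/684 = 150.88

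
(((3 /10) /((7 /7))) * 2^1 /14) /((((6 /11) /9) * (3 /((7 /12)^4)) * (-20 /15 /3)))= -3773 /61440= -0.06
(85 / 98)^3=614125 / 941192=0.65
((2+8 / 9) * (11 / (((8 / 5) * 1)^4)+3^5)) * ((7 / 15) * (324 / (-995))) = -273601419 / 2547200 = -107.41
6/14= 3/7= 0.43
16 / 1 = 16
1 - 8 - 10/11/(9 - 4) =-79/11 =-7.18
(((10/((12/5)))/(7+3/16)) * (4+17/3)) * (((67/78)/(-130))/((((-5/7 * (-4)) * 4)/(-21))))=95207/1399320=0.07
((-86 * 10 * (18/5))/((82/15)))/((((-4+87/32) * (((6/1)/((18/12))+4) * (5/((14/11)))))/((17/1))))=4421088/18491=239.09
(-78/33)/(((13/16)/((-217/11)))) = 6944/121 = 57.39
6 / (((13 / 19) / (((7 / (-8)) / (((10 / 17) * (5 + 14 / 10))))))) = -6783 / 3328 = -2.04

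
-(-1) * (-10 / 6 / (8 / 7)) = -35 / 24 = -1.46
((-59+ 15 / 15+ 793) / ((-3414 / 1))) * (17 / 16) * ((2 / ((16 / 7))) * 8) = -29155 / 18208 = -1.60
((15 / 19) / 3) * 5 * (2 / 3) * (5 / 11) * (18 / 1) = 1500 / 209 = 7.18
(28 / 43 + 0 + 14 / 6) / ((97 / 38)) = 14630 / 12513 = 1.17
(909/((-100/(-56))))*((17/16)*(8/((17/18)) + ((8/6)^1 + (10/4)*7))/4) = 1181397/320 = 3691.87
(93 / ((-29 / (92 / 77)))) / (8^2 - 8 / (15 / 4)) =-32085 / 518056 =-0.06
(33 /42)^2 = 121 /196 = 0.62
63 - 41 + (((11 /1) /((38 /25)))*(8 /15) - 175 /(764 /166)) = -264857 /21774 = -12.16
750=750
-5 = -5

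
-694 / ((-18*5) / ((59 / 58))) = 7.84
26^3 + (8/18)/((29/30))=1529152/87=17576.46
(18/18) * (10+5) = 15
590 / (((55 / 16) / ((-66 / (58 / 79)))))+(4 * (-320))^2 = 47066144 / 29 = 1622970.48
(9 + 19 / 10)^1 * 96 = 1046.40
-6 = -6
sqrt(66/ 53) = sqrt(3498)/ 53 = 1.12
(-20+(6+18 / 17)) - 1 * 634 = -10998 / 17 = -646.94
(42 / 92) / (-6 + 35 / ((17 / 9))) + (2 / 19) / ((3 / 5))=39443 / 186162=0.21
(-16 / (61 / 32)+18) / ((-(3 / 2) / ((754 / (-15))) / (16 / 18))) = 286.16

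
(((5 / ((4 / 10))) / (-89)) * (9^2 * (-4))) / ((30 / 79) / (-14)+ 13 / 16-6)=-35834400 / 4106371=-8.73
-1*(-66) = 66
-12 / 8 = -1.50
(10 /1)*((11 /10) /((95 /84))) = 924 /95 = 9.73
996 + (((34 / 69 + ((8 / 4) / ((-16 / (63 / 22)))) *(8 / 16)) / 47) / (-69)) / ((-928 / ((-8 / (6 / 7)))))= 54601840311197 / 54821124864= 996.00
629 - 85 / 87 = 628.02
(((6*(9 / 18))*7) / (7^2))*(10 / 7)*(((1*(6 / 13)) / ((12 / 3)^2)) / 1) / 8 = 45 / 20384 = 0.00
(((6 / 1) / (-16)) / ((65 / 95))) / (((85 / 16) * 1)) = -114 / 1105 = -0.10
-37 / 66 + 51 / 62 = 268 / 1023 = 0.26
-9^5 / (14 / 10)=-42177.86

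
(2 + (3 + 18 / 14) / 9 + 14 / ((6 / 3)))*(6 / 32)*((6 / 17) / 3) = 199 / 952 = 0.21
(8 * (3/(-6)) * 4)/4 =-4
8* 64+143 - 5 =650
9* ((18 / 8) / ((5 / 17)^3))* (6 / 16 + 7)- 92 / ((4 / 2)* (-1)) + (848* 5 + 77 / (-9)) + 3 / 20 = 365306443 / 36000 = 10147.40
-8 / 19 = -0.42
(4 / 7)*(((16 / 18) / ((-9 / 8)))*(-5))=1280 / 567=2.26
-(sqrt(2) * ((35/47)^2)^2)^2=-4503750781250/23811286661761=-0.19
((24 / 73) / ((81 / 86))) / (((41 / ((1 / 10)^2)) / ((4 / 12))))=172 / 6060825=0.00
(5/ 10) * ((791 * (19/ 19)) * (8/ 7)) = 452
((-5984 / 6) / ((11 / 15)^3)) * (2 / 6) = -102000 / 121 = -842.98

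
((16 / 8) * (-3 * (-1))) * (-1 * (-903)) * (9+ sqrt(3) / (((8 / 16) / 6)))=48762+ 65016 * sqrt(3)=161373.02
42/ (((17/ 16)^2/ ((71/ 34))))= 77.69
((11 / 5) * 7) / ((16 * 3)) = 77 / 240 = 0.32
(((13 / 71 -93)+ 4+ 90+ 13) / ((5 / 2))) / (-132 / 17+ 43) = 34238 / 212645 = 0.16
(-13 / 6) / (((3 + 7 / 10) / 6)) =-130 / 37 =-3.51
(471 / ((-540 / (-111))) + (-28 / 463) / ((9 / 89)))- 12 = 7018781 / 83340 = 84.22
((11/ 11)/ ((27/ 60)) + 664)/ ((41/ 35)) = 568.73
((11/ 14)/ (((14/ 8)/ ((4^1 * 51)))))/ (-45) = -2.04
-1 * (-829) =829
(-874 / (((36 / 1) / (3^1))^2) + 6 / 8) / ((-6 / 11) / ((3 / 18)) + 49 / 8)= -1.86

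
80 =80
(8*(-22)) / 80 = -11 / 5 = -2.20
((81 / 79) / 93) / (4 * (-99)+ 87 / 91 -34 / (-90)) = -110565 / 3957970942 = -0.00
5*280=1400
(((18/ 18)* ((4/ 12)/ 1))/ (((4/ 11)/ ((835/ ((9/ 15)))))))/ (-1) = -45925/ 36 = -1275.69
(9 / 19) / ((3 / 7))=21 / 19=1.11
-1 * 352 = -352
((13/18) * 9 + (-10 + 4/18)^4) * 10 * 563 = 337868587475/6561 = 51496507.77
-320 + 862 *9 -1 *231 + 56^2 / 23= 168897 / 23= 7343.35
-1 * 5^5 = -3125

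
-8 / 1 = -8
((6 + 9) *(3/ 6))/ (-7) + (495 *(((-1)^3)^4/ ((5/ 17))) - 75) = 22497/ 14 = 1606.93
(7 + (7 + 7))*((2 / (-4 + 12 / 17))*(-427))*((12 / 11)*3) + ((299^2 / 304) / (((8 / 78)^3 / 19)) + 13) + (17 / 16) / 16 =58535801121 / 11264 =5196715.30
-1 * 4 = -4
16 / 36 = 4 / 9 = 0.44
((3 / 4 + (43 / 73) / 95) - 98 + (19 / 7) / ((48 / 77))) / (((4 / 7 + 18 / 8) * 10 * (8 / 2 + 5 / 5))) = -0.66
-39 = -39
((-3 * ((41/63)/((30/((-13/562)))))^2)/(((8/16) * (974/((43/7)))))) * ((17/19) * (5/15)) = -207669059/73076349071300400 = -0.00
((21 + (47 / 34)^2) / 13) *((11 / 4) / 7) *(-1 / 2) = -291335 / 841568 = -0.35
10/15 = 2/3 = 0.67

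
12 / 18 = 2 / 3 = 0.67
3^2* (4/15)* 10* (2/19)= 48/19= 2.53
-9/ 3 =-3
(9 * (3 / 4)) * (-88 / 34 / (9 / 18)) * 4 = -2376 / 17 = -139.76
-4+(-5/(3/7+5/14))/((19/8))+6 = -142/209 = -0.68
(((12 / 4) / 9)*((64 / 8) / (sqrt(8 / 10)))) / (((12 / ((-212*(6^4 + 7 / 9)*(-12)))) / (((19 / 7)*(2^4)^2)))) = 48139046912*sqrt(5) / 189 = 569535350.62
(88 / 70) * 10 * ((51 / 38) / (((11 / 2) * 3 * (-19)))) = -136 / 2527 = -0.05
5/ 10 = 1/ 2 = 0.50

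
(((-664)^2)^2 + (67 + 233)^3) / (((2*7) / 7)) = 97208141408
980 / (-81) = -980 / 81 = -12.10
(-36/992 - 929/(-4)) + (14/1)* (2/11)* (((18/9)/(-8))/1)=631743/2728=231.58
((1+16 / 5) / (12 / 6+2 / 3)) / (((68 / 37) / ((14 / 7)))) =2331 / 1360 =1.71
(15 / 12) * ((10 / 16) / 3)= 25 / 96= 0.26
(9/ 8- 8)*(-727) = 39985/ 8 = 4998.12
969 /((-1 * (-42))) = 323 /14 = 23.07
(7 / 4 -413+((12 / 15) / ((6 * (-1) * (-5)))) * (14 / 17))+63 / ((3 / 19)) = -62363 / 5100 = -12.23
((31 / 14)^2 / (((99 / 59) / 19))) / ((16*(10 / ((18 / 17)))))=1077281 / 2932160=0.37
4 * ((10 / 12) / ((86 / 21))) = 35 / 43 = 0.81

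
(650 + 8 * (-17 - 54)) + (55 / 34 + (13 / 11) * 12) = 36577 / 374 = 97.80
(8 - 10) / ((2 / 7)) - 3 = -10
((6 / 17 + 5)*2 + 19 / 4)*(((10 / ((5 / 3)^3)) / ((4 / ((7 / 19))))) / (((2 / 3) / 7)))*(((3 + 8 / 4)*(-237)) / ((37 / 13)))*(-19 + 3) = 12852141939 / 59755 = 215080.61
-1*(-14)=14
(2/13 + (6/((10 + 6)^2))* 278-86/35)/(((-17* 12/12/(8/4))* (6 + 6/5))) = -122663/1782144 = -0.07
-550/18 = -275/9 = -30.56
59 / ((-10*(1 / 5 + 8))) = -59 / 82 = -0.72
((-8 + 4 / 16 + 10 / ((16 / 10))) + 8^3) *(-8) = -4084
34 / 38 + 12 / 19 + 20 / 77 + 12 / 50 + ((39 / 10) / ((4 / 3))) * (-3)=-1974741 / 292600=-6.75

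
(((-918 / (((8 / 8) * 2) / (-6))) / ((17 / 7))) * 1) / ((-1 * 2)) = -567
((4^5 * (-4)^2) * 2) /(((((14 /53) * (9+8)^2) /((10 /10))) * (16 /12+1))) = 2605056 /14161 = 183.96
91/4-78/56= 299/14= 21.36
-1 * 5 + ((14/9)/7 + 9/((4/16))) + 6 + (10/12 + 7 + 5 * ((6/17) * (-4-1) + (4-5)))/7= 77897/2142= 36.37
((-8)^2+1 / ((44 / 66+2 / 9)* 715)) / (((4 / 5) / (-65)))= -1830445 / 352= -5200.13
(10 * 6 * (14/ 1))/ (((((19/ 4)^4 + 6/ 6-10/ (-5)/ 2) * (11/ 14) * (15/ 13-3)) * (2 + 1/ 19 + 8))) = -30983680/ 274880133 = -0.11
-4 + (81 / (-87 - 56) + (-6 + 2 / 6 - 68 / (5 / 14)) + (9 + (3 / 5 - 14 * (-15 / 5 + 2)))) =-379736 / 2145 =-177.03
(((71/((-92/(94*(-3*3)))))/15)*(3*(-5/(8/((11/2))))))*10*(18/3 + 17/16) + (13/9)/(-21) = -31701.00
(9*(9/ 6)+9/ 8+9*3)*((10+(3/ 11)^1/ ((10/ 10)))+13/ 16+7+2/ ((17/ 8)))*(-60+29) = -24551.20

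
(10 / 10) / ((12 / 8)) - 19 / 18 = -7 / 18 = -0.39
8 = 8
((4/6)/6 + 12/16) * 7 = 217/36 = 6.03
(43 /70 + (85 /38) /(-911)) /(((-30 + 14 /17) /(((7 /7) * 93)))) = -1.95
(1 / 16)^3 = 1 / 4096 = 0.00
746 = 746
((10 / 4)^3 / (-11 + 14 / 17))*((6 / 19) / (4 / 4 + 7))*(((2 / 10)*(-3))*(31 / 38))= 118575 / 3996992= 0.03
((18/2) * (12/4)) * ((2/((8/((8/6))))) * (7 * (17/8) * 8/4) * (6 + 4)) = 5355/2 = 2677.50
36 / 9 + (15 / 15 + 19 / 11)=74 / 11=6.73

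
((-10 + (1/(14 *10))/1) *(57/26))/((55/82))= -3269463/100100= -32.66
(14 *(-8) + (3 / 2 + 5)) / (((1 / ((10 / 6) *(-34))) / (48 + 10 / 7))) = 295500.48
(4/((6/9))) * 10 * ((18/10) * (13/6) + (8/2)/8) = 264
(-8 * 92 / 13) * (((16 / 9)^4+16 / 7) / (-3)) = 414903808 / 1791153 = 231.64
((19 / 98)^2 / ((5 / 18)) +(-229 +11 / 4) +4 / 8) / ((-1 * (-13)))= -10834017 / 624260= -17.35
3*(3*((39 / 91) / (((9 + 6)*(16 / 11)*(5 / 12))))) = 297 / 700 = 0.42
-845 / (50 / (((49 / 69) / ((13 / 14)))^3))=-161414428 / 21353085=-7.56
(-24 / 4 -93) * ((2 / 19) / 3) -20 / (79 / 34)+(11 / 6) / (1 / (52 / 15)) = -386744 / 67545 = -5.73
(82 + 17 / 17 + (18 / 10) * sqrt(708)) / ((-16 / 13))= -1079 / 16-117 * sqrt(177) / 40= -106.35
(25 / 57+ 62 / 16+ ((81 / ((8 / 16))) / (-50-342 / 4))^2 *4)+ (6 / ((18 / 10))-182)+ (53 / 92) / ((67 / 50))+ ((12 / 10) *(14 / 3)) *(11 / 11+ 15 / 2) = -31120279454837 / 258033484680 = -120.61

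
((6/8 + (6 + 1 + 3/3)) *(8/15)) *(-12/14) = -4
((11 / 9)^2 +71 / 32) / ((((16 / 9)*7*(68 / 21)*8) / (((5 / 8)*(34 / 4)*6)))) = 48115 / 131072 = 0.37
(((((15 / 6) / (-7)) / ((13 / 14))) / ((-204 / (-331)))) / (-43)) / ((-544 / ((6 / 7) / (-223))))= 1655 / 16139591104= 0.00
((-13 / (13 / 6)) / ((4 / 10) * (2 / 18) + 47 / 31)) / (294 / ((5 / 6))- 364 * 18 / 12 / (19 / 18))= 1425 / 60956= 0.02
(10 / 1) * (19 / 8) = 95 / 4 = 23.75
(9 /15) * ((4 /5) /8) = 3 /50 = 0.06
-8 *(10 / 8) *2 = -20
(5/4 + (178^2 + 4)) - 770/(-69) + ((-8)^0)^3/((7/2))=31700.70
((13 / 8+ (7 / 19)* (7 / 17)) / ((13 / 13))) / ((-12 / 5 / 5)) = -114775 / 31008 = -3.70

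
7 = 7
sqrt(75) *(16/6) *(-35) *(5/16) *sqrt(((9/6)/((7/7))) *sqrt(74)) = -875 *2^(3/4) *37^(1/4)/4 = -907.34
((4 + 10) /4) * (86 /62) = 301 /62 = 4.85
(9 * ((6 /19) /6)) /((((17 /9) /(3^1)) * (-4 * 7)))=-243 /9044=-0.03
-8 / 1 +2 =-6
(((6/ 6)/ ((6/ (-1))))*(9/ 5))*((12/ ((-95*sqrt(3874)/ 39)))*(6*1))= 162*sqrt(3874)/ 70775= 0.14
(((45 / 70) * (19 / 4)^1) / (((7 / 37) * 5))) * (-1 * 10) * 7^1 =-6327 / 28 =-225.96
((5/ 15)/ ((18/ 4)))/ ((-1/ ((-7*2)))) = 28/ 27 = 1.04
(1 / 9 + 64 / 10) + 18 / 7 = 9.08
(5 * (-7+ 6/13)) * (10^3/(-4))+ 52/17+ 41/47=84934583/10387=8177.01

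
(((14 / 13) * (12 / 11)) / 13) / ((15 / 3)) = 168 / 9295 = 0.02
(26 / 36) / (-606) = -0.00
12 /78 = 2 /13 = 0.15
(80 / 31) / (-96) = -5 / 186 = -0.03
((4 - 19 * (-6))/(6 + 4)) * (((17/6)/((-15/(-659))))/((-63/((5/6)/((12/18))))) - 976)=-261862001/22680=-11545.94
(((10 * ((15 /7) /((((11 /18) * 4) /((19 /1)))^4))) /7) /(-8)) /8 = -64127706075 /367313408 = -174.59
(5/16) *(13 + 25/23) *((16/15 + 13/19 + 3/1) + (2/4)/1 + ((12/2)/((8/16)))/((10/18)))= 413235/3496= 118.20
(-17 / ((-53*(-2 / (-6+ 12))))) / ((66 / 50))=-425 / 583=-0.73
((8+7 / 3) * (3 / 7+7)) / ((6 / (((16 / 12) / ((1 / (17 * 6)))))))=109616 / 63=1739.94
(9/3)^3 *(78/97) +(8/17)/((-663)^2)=15737450114/724849281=21.71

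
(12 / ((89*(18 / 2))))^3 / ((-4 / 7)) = -112 / 19034163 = -0.00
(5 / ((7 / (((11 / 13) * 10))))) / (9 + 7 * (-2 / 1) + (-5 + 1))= -550 / 819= -0.67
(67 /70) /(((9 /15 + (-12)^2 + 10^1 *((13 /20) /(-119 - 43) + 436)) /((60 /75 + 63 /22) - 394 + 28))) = -216303939 /2809493995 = -0.08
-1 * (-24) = 24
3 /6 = 1 /2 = 0.50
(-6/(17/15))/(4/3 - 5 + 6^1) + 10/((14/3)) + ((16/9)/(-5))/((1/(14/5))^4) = -73565939/3346875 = -21.98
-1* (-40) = 40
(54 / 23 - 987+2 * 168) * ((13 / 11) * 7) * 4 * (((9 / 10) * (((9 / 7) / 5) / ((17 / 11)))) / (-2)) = 15709707 / 9775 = 1607.13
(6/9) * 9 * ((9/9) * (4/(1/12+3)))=288/37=7.78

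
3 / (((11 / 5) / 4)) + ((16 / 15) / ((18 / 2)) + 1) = 9761 / 1485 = 6.57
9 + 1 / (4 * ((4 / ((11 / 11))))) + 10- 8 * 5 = -335 / 16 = -20.94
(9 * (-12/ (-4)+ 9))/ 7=108/ 7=15.43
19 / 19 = 1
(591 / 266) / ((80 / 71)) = 41961 / 21280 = 1.97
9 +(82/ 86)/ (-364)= 140827/ 15652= 9.00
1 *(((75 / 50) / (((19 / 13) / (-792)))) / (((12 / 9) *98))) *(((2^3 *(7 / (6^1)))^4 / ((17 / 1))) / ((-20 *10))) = 112112 / 8075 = 13.88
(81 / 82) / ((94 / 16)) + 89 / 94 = 4297 / 3854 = 1.11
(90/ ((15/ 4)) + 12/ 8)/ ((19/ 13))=663/ 38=17.45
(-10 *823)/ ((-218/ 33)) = 135795/ 109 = 1245.83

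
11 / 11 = 1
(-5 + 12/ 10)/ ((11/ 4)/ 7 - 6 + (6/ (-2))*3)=532/ 2045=0.26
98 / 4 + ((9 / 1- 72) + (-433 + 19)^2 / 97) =335323 / 194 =1728.47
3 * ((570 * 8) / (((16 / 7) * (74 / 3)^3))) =161595 / 405224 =0.40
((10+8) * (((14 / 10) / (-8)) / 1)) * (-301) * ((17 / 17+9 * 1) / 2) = 18963 / 4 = 4740.75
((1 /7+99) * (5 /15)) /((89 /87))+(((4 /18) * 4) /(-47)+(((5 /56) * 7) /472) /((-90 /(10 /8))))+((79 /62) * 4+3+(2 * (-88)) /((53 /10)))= 31282760222659 /4359801288192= 7.18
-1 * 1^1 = -1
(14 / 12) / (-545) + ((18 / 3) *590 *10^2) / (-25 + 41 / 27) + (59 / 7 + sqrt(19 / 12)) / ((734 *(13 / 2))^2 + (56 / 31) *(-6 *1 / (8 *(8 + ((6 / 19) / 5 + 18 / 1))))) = -95561741465260817653519 / 6338787977353599390 + 19189 *sqrt(57) / 2620730876109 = -15075.71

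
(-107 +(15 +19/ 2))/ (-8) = 165/ 16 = 10.31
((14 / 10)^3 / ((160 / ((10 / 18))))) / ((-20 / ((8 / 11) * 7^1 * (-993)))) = 794731 / 330000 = 2.41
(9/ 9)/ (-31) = -1/ 31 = -0.03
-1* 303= -303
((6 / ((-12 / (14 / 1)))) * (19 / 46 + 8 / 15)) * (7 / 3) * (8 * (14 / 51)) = -1791832 / 52785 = -33.95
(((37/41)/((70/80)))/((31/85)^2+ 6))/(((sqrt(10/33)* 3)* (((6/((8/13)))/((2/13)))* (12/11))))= 4704920* sqrt(330)/58028843691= 0.00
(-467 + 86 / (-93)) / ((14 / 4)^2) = -174068 / 4557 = -38.20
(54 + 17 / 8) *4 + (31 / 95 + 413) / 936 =224.94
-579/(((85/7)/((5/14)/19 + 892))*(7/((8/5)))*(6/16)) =-1465422752/56525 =-25925.21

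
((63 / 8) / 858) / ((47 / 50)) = 525 / 53768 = 0.01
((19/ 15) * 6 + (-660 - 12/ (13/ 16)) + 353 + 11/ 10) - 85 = -51749/ 130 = -398.07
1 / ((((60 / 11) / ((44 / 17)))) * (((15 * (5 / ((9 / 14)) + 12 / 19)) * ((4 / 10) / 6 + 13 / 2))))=6897 / 12039655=0.00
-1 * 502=-502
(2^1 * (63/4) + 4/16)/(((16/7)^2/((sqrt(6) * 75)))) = 466725 * sqrt(6)/1024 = 1116.44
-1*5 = -5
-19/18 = -1.06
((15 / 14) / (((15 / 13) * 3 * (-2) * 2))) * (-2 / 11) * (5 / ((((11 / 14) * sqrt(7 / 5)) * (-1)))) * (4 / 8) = -65 * sqrt(35) / 10164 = -0.04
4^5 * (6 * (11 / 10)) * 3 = 101376 / 5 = 20275.20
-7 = -7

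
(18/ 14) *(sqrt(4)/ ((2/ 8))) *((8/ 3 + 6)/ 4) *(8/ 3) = 416/ 7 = 59.43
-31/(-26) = 31/26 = 1.19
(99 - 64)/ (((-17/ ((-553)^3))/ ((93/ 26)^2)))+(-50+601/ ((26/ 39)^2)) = 12798217042253/ 2873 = 4454652642.62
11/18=0.61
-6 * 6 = -36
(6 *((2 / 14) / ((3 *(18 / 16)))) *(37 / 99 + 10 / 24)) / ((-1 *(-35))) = 1252 / 218295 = 0.01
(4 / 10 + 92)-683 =-2953 / 5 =-590.60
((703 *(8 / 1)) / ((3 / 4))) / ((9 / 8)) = 179968 / 27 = 6665.48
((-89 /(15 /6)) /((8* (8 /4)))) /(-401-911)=89 /52480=0.00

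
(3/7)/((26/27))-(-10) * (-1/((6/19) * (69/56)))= -951473/37674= -25.26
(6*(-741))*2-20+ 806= -8106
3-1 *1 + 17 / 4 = 25 / 4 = 6.25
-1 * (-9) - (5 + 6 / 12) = 7 / 2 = 3.50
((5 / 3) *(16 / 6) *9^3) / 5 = 648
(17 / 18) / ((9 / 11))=187 / 162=1.15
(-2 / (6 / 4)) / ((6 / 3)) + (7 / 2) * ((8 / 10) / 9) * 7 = 1.51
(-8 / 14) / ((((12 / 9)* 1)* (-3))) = 1 / 7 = 0.14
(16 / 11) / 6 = 8 / 33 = 0.24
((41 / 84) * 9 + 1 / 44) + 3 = 571 / 77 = 7.42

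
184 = 184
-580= -580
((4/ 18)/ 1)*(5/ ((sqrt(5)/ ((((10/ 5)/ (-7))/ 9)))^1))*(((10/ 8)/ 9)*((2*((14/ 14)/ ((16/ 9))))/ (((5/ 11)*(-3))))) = 11*sqrt(5)/ 13608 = 0.00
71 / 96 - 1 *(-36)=3527 / 96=36.74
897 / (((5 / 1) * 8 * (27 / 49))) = 14651 / 360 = 40.70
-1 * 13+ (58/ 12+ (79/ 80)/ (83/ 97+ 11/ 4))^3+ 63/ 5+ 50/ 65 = 1027076602361332487/ 7688652750792000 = 133.58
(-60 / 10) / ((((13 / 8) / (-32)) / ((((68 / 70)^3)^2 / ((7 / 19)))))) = 45083572076544 / 167282171875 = 269.51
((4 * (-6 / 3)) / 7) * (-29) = 232 / 7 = 33.14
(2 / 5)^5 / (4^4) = 1 / 25000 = 0.00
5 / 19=0.26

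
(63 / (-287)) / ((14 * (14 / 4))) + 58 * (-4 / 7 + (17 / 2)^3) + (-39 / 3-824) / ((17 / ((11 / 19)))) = 35557.60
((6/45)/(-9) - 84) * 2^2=-45368/135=-336.06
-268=-268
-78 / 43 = -1.81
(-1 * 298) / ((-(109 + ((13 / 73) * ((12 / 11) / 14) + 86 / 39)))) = 65327262 / 24381319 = 2.68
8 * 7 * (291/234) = 2716/39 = 69.64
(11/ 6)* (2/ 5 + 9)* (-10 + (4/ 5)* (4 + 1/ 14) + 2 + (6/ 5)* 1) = -32054/ 525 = -61.06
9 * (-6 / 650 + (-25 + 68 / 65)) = -70092 / 325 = -215.67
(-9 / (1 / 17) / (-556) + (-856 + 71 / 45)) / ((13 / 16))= -85483036 / 81315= -1051.26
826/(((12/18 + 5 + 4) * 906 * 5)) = 413/21895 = 0.02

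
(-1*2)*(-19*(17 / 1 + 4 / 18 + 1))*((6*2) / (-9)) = -24928 / 27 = -923.26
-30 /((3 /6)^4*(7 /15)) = -7200 /7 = -1028.57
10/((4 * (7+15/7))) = 35/128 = 0.27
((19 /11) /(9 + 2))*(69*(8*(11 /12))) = 874 /11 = 79.45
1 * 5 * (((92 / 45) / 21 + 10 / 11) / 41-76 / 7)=-4616798 / 85239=-54.16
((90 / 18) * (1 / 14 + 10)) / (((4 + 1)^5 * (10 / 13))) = 1833 / 87500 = 0.02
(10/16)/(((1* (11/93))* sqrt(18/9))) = 465* sqrt(2)/176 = 3.74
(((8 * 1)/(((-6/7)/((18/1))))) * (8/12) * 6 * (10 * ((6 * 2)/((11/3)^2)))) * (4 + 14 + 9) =-19595520/121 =-161946.45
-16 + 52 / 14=-86 / 7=-12.29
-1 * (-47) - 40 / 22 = 497 / 11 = 45.18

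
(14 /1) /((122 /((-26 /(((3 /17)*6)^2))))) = -26299 /9882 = -2.66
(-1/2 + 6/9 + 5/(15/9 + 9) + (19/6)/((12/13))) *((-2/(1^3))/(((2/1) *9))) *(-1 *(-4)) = -1171/648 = -1.81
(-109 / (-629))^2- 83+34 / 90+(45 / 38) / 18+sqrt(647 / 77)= -111665833843 / 1353092220+sqrt(49819) / 77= -79.63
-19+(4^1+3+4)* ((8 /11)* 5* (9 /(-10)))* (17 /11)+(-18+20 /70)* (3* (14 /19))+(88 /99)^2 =-1913047 /16929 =-113.00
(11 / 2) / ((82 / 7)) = 77 / 164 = 0.47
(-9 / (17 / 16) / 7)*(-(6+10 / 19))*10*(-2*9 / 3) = -1071360 / 2261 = -473.84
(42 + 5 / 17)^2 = 516961 / 289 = 1788.79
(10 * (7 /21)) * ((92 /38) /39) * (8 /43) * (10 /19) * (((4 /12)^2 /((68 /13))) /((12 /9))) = 2300 /7125057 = 0.00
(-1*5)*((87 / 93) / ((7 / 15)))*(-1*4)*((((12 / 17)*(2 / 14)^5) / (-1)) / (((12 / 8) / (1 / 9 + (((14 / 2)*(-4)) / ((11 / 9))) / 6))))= 8514400 / 2046033759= 0.00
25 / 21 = 1.19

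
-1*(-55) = 55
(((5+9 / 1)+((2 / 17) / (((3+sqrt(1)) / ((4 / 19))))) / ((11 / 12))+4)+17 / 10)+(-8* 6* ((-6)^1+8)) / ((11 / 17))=-4571179 / 35530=-128.66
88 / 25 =3.52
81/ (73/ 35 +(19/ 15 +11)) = 8505/ 1507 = 5.64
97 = 97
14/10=7/5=1.40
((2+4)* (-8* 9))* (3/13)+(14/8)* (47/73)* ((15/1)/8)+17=-2447045/30368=-80.58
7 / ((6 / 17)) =119 / 6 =19.83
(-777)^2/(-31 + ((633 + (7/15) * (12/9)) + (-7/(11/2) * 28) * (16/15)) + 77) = 42692265/45371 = 940.96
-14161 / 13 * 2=-28322 / 13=-2178.62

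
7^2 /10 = 49 /10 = 4.90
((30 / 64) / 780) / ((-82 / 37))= -37 / 136448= -0.00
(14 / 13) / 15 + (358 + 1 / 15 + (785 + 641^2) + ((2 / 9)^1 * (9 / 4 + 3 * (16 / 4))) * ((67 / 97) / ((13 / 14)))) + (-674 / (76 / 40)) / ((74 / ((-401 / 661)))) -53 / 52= 14486059185786743 / 35157915780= 412028.38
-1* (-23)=23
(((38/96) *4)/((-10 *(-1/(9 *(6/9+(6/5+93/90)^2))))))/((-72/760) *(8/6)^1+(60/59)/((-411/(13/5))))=-14849513707/244646400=-60.70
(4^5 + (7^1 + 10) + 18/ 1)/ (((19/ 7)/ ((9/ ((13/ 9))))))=600453/ 247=2430.98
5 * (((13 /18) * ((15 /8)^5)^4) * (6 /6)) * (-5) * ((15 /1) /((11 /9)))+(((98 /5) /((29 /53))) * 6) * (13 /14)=-235053351116170314618054134139 /3677819599695841853440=-63911060.55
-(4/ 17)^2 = -0.06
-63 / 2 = -31.50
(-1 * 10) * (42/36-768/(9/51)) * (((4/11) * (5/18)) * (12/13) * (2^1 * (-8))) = -83536000/1287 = -64907.54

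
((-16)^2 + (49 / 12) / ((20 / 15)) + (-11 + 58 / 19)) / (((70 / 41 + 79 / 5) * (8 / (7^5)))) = 2711557345 / 89984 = 30133.77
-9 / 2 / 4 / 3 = -3 / 8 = -0.38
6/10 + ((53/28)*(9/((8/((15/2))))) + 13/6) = 125917/6720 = 18.74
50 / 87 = 0.57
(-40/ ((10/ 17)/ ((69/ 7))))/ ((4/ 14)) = -2346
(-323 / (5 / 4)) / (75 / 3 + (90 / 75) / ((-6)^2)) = -7752 / 751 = -10.32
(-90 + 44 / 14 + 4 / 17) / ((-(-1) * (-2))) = 5154 / 119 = 43.31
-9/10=-0.90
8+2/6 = 25/3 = 8.33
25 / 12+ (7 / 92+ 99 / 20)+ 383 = 538351 / 1380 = 390.11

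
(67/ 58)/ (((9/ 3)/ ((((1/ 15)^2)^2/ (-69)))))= -67/ 607803750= -0.00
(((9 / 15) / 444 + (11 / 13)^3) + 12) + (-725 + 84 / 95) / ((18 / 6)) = -21199506067 / 92669460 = -228.76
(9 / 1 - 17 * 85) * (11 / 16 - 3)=3320.75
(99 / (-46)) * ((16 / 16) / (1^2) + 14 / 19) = -3267 / 874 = -3.74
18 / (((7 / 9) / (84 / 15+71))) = 62046 / 35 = 1772.74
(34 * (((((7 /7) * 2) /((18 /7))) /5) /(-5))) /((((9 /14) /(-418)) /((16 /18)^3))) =713101312 /1476225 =483.06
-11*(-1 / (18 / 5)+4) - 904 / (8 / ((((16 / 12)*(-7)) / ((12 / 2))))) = 809 / 6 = 134.83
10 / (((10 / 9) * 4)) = 9 / 4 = 2.25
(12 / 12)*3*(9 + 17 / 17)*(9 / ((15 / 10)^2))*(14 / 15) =112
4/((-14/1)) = -2/7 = -0.29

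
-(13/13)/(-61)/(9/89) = 89/549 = 0.16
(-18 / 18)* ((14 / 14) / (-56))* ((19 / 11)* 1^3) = 19 / 616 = 0.03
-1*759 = -759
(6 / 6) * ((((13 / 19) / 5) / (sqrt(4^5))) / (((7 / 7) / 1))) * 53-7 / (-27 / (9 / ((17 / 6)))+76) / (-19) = 19051 / 82080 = 0.23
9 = 9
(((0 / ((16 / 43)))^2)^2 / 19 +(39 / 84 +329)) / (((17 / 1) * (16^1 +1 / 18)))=83025 / 68782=1.21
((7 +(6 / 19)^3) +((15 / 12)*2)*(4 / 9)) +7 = 934768 / 61731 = 15.14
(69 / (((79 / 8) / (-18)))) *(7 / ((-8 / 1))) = 8694 / 79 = 110.05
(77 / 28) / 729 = 11 / 2916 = 0.00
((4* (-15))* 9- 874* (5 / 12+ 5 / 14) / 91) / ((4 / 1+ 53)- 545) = 160945 / 143472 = 1.12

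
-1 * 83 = -83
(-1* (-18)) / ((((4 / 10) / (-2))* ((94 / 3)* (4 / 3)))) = -405 / 188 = -2.15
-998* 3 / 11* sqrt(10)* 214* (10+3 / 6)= -6727518* sqrt(10) / 11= -1934025.44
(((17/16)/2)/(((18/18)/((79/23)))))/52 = 1343/38272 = 0.04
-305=-305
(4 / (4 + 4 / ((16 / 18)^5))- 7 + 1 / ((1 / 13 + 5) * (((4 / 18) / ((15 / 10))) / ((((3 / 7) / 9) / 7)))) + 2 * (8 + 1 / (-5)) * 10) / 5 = 1075203585 / 35992264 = 29.87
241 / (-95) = -241 / 95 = -2.54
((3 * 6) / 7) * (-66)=-1188 / 7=-169.71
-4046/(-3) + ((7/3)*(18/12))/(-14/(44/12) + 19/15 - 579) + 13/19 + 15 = 1364.34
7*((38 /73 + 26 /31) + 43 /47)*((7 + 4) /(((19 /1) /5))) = 93124185 /2020859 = 46.08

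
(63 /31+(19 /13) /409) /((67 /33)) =11073480 /11043409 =1.00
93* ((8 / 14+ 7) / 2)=4929 / 14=352.07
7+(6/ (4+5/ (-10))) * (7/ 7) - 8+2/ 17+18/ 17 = 225/ 119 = 1.89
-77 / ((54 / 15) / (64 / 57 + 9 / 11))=-41.52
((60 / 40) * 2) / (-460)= -3 / 460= -0.01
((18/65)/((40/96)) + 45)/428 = 14841/139100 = 0.11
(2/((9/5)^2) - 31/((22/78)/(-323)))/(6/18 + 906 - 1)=31631617/806652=39.21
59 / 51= 1.16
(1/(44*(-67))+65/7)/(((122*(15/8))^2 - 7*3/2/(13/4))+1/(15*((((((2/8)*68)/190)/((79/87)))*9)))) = 397887460308/2242109481392935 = 0.00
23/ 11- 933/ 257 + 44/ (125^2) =-67875612/ 44171875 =-1.54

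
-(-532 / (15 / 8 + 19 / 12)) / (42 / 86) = 26144 / 83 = 314.99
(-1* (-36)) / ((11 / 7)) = 252 / 11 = 22.91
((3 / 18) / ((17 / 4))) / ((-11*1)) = -2 / 561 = -0.00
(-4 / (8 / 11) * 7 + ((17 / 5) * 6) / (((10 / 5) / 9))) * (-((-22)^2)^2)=-12485844.80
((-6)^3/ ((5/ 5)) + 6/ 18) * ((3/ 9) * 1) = -647/ 9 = -71.89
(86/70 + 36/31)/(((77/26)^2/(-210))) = -10517208/183799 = -57.22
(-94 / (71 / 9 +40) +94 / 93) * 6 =-76328 / 13361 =-5.71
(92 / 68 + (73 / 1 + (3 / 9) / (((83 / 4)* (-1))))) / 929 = 314668 / 3932457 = 0.08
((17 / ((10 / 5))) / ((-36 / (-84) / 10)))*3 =595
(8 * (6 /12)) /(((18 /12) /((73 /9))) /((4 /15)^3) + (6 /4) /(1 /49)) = 37376 /777909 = 0.05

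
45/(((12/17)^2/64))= 5780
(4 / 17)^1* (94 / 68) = 94 / 289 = 0.33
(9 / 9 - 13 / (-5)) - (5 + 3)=-22 / 5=-4.40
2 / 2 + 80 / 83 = 163 / 83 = 1.96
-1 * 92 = -92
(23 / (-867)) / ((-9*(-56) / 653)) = -15019 / 436968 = -0.03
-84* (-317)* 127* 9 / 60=2536317 / 5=507263.40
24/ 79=0.30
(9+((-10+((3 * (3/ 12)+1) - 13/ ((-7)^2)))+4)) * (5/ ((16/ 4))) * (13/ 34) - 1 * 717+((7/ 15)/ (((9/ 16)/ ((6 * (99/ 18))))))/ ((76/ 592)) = -11431862119/ 22790880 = -501.60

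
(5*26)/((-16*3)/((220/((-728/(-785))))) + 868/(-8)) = -11225500/9386447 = -1.20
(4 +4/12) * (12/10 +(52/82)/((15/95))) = 41704/1845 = 22.60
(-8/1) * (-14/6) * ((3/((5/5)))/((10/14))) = 392/5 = 78.40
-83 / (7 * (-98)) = 83 / 686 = 0.12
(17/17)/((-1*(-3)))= 1/3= 0.33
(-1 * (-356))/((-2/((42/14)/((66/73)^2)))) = -474281/726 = -653.28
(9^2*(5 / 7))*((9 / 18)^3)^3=405 / 3584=0.11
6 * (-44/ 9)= -88/ 3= -29.33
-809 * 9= -7281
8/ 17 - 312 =-5296/ 17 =-311.53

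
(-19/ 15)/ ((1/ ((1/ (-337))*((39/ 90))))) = 247/ 151650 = 0.00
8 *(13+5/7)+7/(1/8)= 1160/7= 165.71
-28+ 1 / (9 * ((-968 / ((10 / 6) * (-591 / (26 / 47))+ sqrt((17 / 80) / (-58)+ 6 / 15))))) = -6296041 / 226512 - sqrt(533310) / 10105920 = -27.80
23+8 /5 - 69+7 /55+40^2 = 17113 /11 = 1555.73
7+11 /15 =116 /15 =7.73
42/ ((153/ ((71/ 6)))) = 497/ 153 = 3.25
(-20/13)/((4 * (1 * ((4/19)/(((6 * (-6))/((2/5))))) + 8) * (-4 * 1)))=4275/355576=0.01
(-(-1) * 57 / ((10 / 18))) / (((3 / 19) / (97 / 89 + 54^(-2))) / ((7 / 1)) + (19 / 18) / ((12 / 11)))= 4169832801624 / 40165412645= 103.82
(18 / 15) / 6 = 1 / 5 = 0.20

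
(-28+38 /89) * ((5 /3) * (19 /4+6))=-87935 /178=-494.02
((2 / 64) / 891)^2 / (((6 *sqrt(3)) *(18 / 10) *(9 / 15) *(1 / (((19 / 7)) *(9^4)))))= 475 *sqrt(3) / 421521408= 0.00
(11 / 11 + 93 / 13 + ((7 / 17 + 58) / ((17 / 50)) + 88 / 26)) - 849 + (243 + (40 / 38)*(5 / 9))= -271162382 / 642447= -422.08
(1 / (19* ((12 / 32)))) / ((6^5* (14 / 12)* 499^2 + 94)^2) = 2 / 72714858959089589673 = 0.00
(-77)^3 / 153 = -2983.88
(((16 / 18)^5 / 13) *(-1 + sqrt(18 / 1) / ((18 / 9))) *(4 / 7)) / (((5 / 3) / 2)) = -262144 / 8955765 + 131072 *sqrt(2) / 2985255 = 0.03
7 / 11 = 0.64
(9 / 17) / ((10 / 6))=27 / 85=0.32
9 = 9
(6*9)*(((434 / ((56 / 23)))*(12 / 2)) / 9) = 6417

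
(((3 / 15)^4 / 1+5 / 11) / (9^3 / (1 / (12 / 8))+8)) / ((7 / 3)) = 2688 / 15145625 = 0.00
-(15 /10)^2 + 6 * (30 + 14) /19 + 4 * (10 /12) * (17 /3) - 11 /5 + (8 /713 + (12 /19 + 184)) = 519334493 /2438460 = 212.98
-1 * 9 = -9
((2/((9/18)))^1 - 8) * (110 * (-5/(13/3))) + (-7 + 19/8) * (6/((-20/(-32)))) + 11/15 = 18097/39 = 464.03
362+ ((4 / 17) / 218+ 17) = 702289 / 1853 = 379.00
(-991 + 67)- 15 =-939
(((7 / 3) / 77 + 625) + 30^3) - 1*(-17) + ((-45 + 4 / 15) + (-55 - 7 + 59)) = 4553059 / 165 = 27594.30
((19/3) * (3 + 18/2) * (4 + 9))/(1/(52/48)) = 3211/3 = 1070.33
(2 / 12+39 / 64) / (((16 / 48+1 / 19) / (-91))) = -257621 / 1408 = -182.97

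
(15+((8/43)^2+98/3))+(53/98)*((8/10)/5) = 47.79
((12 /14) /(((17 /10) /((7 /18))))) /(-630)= -1 /3213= -0.00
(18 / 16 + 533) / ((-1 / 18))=-38457 / 4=-9614.25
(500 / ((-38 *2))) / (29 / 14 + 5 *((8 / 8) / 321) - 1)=-112350 / 18563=-6.05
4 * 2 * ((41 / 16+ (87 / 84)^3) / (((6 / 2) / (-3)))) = -80641 / 2744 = -29.39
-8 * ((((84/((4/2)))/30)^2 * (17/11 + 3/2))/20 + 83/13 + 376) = -54723679/17875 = -3061.46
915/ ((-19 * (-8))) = 915/ 152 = 6.02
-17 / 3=-5.67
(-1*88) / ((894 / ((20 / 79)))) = -880 / 35313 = -0.02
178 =178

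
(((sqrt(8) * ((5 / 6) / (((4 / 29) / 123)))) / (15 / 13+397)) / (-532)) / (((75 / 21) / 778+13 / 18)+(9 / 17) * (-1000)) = 353828565 * sqrt(2) / 26660023034368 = 0.00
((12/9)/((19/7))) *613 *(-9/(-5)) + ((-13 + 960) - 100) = 131957/95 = 1389.02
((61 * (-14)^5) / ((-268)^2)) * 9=-18454086 / 4489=-4110.96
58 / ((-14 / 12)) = -348 / 7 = -49.71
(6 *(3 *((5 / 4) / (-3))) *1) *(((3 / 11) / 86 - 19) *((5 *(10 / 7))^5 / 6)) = 3509960937500 / 7949711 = 441520.57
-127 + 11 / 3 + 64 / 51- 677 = -40753 / 51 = -799.08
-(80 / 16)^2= -25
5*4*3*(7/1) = 420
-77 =-77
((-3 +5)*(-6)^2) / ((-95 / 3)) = -216 / 95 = -2.27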